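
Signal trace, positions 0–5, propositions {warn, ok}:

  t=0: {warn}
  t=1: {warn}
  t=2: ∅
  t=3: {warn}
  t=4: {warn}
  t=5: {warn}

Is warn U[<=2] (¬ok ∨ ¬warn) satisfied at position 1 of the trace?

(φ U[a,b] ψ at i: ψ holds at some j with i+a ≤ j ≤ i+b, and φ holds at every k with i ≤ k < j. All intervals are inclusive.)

True

Need some j in [1,3] with (¬ok ∨ ¬warn), and warn at every k in [1,j-1].
  j=1: (¬ok ∨ ¬warn) holds; no prefix to check → satisfied.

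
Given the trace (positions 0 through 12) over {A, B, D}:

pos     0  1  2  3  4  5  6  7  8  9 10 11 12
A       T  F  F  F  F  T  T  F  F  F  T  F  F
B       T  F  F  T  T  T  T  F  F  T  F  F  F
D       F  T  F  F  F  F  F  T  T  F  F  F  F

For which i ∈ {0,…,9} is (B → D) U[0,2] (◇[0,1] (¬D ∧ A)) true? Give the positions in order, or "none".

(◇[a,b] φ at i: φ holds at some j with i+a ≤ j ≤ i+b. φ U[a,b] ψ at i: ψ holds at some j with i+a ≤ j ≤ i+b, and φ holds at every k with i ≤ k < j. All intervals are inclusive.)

0, 4, 5, 6, 7, 8, 9

Evaluate at each i in [0,9]:
  i=0: ✓ (rhs at j=0)
  i=1: ✗ (no rhs in [1,3])
  i=2: ✗ (lhs fails at k=3 before rhs at j=4)
  i=3: ✗ (lhs fails at k=3 before rhs at j=4)
  i=4: ✓ (rhs at j=4)
  i=5: ✓ (rhs at j=5)
  i=6: ✓ (rhs at j=6)
  i=7: ✓ (rhs at j=9; lhs holds on [7,8])
  i=8: ✓ (rhs at j=9; lhs holds on [8,8])
  i=9: ✓ (rhs at j=9)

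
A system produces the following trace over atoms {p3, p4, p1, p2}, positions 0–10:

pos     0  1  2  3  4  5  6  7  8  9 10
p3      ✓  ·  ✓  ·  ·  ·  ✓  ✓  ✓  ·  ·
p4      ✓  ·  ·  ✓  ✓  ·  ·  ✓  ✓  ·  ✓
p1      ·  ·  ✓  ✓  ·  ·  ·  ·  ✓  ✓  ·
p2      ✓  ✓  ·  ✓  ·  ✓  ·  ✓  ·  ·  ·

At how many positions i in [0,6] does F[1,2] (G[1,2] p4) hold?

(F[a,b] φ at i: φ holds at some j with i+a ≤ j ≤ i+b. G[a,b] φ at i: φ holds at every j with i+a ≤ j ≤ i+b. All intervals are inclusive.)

4

Evaluate at each i in [0,6]:
  i=0: ✓ (witness j=2)
  i=1: ✓ (witness j=2)
  i=2: ✗ (none in [3,4])
  i=3: ✗ (none in [4,5])
  i=4: ✓ (witness j=6)
  i=5: ✓ (witness j=6)
  i=6: ✗ (none in [7,8])
Positions where it holds: {0, 1, 4, 5} → 4.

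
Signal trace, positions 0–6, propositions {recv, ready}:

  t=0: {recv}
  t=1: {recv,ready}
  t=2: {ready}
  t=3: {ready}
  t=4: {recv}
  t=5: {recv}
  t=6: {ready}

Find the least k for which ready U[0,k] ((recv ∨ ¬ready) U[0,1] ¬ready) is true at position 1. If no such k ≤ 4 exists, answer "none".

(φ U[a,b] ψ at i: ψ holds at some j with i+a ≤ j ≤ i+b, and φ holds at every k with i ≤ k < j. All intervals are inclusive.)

3

Need earliest j ≥ 1 with ((recv ∨ ¬ready) U[0,1] ¬ready), and ready at every k in [1,j-1].
  j=1: rhs fails.
  j=2: rhs fails.
  j=3: rhs fails.
  j=4: rhs holds; lhs holds on [1,3]. k = 3.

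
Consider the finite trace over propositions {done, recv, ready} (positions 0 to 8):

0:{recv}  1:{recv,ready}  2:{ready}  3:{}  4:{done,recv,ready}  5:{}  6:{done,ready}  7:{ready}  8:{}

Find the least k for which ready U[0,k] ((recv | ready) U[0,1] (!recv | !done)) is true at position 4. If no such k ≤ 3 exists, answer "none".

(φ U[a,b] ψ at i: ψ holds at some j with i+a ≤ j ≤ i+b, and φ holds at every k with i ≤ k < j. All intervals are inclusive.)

0

Need earliest j ≥ 4 with ((recv | ready) U[0,1] (!recv | !done)), and ready at every k in [4,j-1].
  j=4: rhs holds (empty prefix). k = 0.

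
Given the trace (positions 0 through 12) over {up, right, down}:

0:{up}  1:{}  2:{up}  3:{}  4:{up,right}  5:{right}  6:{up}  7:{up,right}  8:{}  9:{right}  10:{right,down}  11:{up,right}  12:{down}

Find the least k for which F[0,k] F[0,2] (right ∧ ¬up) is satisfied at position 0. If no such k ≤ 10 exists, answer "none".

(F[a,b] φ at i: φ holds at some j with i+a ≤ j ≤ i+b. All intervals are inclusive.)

3

Scan j = 0,1,… for F[0,2] (right ∧ ¬up):
  j=0: fails
  j=1: fails
  j=2: fails
  j=3: holds
First hit at j=3, so smallest k = 3-0 = 3.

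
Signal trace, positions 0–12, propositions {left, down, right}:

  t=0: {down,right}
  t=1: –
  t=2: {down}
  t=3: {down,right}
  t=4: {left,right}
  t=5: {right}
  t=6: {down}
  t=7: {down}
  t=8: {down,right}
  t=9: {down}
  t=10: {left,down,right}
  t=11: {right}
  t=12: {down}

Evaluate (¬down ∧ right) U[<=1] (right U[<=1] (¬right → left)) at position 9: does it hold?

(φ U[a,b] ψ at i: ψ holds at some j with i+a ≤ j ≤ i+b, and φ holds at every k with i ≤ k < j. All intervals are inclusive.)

Need some j in [9,10] with (right U[<=1] (¬right → left)), and (¬down ∧ right) at every k in [9,j-1].
  j=9: (right U[<=1] (¬right → left)) — fails.
  j=10: (right U[<=1] (¬right → left)) holds, but (¬down ∧ right) fails at k=9 → not this j.
No j in the window works → until fails.

Does not hold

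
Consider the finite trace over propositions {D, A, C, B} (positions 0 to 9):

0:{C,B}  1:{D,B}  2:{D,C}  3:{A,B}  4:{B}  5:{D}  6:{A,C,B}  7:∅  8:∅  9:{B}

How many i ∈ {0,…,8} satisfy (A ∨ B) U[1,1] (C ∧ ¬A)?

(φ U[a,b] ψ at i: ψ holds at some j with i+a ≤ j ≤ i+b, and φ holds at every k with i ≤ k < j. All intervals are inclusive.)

Evaluate at each i in [0,8]:
  i=0: ✗ (no rhs in [1,1])
  i=1: ✓ (rhs at j=2; lhs holds on [1,1])
  i=2: ✗ (no rhs in [3,3])
  i=3: ✗ (no rhs in [4,4])
  i=4: ✗ (no rhs in [5,5])
  i=5: ✗ (no rhs in [6,6])
  i=6: ✗ (no rhs in [7,7])
  i=7: ✗ (no rhs in [8,8])
  i=8: ✗ (no rhs in [9,9])
Positions where it holds: {1} → 1.

1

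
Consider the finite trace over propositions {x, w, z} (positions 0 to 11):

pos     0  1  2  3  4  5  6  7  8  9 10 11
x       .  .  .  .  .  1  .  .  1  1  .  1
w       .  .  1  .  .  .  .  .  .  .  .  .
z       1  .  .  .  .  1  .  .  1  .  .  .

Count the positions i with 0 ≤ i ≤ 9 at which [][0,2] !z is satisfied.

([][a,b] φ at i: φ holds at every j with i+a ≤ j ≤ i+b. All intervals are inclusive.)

Evaluate at each i in [0,9]:
  i=0: ✗ (fails at j=0)
  i=1: ✓ (all of [1,3])
  i=2: ✓ (all of [2,4])
  i=3: ✗ (fails at j=5)
  i=4: ✗ (fails at j=5)
  i=5: ✗ (fails at j=5)
  i=6: ✗ (fails at j=8)
  i=7: ✗ (fails at j=8)
  i=8: ✗ (fails at j=8)
  i=9: ✓ (all of [9,11])
Positions where it holds: {1, 2, 9} → 3.

3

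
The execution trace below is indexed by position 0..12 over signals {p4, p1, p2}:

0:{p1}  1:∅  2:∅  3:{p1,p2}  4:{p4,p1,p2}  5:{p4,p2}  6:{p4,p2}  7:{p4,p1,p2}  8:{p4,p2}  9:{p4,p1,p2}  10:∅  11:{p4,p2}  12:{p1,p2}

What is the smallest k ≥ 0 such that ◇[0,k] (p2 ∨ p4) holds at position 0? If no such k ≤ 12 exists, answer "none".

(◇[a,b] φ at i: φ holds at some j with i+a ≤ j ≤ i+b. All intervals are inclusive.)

3

Scan j = 0,1,… for (p2 ∨ p4):
  j=0: fails
  j=1: fails
  j=2: fails
  j=3: holds
First hit at j=3, so smallest k = 3-0 = 3.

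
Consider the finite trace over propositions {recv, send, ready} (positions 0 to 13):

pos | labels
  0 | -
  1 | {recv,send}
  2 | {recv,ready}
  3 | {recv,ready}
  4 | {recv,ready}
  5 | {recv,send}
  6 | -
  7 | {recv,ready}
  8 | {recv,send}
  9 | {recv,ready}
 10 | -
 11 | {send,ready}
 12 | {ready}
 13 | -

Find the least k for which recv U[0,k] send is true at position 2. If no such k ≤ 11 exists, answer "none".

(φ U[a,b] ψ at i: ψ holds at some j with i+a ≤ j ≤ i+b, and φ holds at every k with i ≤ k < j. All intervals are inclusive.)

Need earliest j ≥ 2 with send, and recv at every k in [2,j-1].
  j=2: rhs fails.
  j=3: rhs fails.
  j=4: rhs fails.
  j=5: rhs holds; lhs holds on [2,4]. k = 3.

3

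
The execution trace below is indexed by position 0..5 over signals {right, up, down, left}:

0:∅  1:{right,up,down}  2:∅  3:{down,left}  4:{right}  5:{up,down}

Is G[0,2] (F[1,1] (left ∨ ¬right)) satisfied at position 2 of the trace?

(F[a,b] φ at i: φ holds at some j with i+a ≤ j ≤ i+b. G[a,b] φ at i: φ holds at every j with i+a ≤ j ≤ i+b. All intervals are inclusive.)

Check F[1,1] (left ∨ ¬right) at every j in [2,4]:
  j=2: holds (witness at 3)
  j=3: fails (none in [4,4])
  j=4: holds (witness at 5)
Fails at j=3 → formula fails.

Does not hold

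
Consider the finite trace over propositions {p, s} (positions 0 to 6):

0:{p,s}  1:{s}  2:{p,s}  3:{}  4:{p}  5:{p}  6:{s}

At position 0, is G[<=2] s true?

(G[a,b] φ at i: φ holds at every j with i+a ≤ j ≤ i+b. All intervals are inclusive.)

Check s at every j in [0,2]:
  j=0: true
  j=1: true
  j=2: true
All positions satisfy it → formula holds.

Yes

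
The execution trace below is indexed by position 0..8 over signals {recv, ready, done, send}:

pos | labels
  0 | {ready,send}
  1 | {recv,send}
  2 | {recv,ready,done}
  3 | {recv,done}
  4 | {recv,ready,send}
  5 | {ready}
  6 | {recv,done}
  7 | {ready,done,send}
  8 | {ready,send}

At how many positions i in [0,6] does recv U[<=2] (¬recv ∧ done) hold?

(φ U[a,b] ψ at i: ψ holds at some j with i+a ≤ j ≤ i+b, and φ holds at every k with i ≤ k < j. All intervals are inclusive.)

1

Evaluate at each i in [0,6]:
  i=0: ✗ (no rhs in [0,2])
  i=1: ✗ (no rhs in [1,3])
  i=2: ✗ (no rhs in [2,4])
  i=3: ✗ (no rhs in [3,5])
  i=4: ✗ (no rhs in [4,6])
  i=5: ✗ (lhs fails at k=5 before rhs at j=7)
  i=6: ✓ (rhs at j=7; lhs holds on [6,6])
Positions where it holds: {6} → 1.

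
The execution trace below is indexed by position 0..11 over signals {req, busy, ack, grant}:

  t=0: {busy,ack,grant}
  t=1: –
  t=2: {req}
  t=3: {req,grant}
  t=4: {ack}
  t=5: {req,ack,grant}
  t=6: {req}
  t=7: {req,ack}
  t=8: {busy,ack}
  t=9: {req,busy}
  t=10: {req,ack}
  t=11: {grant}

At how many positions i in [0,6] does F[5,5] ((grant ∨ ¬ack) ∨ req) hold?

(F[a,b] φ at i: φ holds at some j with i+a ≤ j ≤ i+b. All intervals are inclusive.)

6

Evaluate at each i in [0,6]:
  i=0: ✓ (witness j=5)
  i=1: ✓ (witness j=6)
  i=2: ✓ (witness j=7)
  i=3: ✗ (none in [8,8])
  i=4: ✓ (witness j=9)
  i=5: ✓ (witness j=10)
  i=6: ✓ (witness j=11)
Positions where it holds: {0, 1, 2, 4, 5, 6} → 6.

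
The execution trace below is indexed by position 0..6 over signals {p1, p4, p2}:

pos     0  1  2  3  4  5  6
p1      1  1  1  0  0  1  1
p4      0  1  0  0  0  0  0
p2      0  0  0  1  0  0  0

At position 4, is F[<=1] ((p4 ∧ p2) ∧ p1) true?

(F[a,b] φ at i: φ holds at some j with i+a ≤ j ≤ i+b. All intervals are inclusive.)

No

Check ((p4 ∧ p2) ∧ p1) at each j in [4,5]:
  j=4: false
  j=5: false
No position in the window satisfies it → formula fails.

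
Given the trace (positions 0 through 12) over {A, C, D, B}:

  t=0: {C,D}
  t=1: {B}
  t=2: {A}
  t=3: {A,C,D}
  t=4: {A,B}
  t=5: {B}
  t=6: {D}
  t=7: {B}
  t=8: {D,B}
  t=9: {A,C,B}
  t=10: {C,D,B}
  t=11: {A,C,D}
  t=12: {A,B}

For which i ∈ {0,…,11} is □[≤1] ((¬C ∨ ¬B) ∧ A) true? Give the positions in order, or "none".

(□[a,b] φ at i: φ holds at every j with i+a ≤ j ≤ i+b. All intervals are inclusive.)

Evaluate at each i in [0,11]:
  i=0: ✗ (fails at j=0)
  i=1: ✗ (fails at j=1)
  i=2: ✓ (all of [2,3])
  i=3: ✓ (all of [3,4])
  i=4: ✗ (fails at j=5)
  i=5: ✗ (fails at j=5)
  i=6: ✗ (fails at j=6)
  i=7: ✗ (fails at j=7)
  i=8: ✗ (fails at j=8)
  i=9: ✗ (fails at j=9)
  i=10: ✗ (fails at j=10)
  i=11: ✓ (all of [11,12])

2, 3, 11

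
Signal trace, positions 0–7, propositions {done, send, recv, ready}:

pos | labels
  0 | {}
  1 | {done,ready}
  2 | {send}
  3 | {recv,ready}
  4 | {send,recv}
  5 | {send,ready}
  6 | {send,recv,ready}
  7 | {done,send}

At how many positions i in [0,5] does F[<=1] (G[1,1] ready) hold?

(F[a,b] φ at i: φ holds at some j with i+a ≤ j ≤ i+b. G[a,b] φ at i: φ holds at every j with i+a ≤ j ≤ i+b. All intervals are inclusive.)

6

Evaluate at each i in [0,5]:
  i=0: ✓ (witness j=0)
  i=1: ✓ (witness j=2)
  i=2: ✓ (witness j=2)
  i=3: ✓ (witness j=4)
  i=4: ✓ (witness j=4)
  i=5: ✓ (witness j=5)
Positions where it holds: {0, 1, 2, 3, 4, 5} → 6.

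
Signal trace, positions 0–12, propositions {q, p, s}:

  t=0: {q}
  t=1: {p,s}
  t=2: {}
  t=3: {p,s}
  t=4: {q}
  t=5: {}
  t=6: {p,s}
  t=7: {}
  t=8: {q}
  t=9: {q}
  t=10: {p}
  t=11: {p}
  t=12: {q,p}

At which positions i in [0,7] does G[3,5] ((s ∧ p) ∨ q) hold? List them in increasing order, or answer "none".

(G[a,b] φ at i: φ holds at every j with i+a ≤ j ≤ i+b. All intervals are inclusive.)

none

Evaluate at each i in [0,7]:
  i=0: ✗ (fails at j=5)
  i=1: ✗ (fails at j=5)
  i=2: ✗ (fails at j=5)
  i=3: ✗ (fails at j=7)
  i=4: ✗ (fails at j=7)
  i=5: ✗ (fails at j=10)
  i=6: ✗ (fails at j=10)
  i=7: ✗ (fails at j=10)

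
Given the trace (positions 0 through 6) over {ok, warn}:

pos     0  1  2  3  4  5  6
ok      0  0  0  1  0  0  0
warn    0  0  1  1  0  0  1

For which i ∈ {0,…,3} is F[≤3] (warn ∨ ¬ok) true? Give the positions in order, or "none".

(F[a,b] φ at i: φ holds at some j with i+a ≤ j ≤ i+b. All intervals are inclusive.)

0, 1, 2, 3

Evaluate at each i in [0,3]:
  i=0: ✓ (witness j=0)
  i=1: ✓ (witness j=1)
  i=2: ✓ (witness j=2)
  i=3: ✓ (witness j=3)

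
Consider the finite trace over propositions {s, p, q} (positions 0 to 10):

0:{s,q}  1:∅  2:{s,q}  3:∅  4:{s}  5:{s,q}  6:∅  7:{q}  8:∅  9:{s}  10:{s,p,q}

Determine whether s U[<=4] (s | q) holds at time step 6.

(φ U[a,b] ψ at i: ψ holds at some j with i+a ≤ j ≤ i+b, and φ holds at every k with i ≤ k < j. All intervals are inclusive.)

Need some j in [6,10] with (s | q), and s at every k in [6,j-1].
  j=6: (s | q) false.
  j=7: (s | q) holds, but s fails at k=6 → not this j.
  j=8: (s | q) false.
  j=9: (s | q) holds, but s fails at k=6 → not this j.
  j=10: (s | q) holds, but s fails at k=6 → not this j.
No j in the window works → until fails.

False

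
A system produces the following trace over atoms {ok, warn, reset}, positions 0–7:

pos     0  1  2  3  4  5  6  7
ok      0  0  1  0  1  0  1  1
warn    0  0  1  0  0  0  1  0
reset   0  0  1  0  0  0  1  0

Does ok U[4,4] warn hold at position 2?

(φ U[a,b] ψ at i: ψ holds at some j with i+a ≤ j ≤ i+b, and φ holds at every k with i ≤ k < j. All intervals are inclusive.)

False

Need some j in [6,6] with warn, and ok at every k in [2,j-1].
  j=6: warn holds, but ok fails at k=3 → not this j.
No j in the window works → until fails.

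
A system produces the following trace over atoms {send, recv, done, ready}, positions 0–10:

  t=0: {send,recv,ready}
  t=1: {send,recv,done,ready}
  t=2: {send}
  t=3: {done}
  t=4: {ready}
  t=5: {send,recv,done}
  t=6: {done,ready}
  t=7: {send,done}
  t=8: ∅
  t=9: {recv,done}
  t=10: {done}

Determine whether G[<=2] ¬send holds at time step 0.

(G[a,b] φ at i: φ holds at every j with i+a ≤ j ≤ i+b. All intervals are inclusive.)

Does not hold

Check ¬send at every j in [0,2]:
  j=0: false
  j=1: false
  j=2: false
Fails at j=0 → formula fails.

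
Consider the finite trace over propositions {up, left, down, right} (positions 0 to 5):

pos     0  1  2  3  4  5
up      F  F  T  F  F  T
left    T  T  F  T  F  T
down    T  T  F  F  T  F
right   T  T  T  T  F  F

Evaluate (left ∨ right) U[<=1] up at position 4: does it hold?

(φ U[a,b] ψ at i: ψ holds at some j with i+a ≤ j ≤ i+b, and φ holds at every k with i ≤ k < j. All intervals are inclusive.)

Need some j in [4,5] with up, and (left ∨ right) at every k in [4,j-1].
  j=4: up false.
  j=5: up holds, but (left ∨ right) fails at k=4 → not this j.
No j in the window works → until fails.

Does not hold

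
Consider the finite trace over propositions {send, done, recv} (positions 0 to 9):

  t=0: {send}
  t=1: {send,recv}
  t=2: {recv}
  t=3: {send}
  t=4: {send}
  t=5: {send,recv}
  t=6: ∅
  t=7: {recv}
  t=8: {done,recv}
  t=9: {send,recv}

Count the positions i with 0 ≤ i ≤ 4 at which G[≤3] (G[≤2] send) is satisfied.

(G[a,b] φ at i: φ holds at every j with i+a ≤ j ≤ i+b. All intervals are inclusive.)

0

Evaluate at each i in [0,4]:
  i=0: ✗ (fails at j=0)
  i=1: ✗ (fails at j=1)
  i=2: ✗ (fails at j=2)
  i=3: ✗ (fails at j=4)
  i=4: ✗ (fails at j=4)
Positions where it holds: {} → 0.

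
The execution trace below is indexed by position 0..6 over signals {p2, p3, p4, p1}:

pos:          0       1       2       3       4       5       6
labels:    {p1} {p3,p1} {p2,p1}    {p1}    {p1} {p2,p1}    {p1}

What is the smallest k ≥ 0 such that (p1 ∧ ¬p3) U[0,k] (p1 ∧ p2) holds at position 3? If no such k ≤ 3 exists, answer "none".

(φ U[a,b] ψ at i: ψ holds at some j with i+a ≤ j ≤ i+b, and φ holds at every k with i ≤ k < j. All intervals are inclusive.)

2

Need earliest j ≥ 3 with (p1 ∧ p2), and (p1 ∧ ¬p3) at every k in [3,j-1].
  j=3: rhs fails.
  j=4: rhs fails.
  j=5: rhs holds; lhs holds on [3,4]. k = 2.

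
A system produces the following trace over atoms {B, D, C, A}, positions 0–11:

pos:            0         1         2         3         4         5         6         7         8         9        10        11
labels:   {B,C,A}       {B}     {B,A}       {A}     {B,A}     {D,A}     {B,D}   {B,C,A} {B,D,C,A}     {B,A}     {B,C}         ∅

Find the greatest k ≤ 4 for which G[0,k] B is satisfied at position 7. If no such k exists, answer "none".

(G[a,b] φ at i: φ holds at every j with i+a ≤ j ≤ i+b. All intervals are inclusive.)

B must hold from j=7 onward; find where it first fails.
  j=7: holds
  j=8: holds
  j=9: holds
  j=10: holds
  j=11: fails
Holds on [7,10], so largest k = 3.

3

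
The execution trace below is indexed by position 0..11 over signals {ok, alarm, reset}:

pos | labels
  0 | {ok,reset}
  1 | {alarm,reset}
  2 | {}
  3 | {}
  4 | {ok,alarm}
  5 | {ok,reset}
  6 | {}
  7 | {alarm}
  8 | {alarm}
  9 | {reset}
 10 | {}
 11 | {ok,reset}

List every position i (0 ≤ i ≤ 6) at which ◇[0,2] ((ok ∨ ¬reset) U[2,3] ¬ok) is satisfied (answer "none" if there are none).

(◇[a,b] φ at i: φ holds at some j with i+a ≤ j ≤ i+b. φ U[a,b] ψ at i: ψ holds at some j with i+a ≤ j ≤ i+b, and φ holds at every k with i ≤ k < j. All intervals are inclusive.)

1, 2, 3, 4, 5, 6

Evaluate at each i in [0,6]:
  i=0: ✗ (none in [0,2])
  i=1: ✓ (witness j=3)
  i=2: ✓ (witness j=3)
  i=3: ✓ (witness j=3)
  i=4: ✓ (witness j=4)
  i=5: ✓ (witness j=5)
  i=6: ✓ (witness j=6)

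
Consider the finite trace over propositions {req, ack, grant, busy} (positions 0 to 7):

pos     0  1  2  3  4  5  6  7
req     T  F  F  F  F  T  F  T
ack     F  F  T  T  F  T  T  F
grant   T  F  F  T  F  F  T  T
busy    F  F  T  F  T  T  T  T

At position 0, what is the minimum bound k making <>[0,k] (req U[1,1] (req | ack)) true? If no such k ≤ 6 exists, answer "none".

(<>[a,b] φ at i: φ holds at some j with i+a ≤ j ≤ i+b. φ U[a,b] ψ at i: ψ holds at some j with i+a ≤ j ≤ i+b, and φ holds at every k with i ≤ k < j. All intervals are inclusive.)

Scan j = 0,1,… for (req U[1,1] (req | ack)):
  j=0: fails
  j=1: fails
  j=2: fails
  j=3: fails
  j=4: fails
  j=5: holds
First hit at j=5, so smallest k = 5-0 = 5.

5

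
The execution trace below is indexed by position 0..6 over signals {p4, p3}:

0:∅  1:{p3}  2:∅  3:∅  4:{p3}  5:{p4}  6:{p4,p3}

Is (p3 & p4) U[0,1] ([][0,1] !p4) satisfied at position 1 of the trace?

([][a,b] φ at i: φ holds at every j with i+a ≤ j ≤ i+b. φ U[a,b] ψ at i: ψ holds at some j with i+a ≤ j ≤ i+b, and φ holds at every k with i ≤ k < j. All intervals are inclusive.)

Need some j in [1,2] with [][0,1] !p4, and (p3 & p4) at every k in [1,j-1].
  j=1: [][0,1] !p4 holds; no prefix to check → satisfied.

Holds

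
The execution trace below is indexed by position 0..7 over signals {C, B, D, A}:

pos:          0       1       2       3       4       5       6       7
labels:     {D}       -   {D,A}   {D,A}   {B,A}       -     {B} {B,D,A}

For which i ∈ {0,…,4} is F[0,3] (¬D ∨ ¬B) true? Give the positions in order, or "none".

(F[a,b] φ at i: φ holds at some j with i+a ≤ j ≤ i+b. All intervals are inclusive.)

0, 1, 2, 3, 4

Evaluate at each i in [0,4]:
  i=0: ✓ (witness j=0)
  i=1: ✓ (witness j=1)
  i=2: ✓ (witness j=2)
  i=3: ✓ (witness j=3)
  i=4: ✓ (witness j=4)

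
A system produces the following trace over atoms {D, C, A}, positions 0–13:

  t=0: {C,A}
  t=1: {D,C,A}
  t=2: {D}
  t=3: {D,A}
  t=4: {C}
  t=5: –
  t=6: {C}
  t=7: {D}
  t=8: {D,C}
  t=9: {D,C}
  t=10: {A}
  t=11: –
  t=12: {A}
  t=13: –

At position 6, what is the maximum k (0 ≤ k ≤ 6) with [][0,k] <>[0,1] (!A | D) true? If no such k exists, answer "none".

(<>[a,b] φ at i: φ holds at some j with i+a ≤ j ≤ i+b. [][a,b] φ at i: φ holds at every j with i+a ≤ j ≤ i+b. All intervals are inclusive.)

<>[0,1] (!A | D) must hold from j=6 onward; find where it first fails.
  j=6: holds
  j=7: holds
  j=8: holds
  j=9: holds
  j=10: holds
  j=11: holds
  j=12: holds
Holds through j=12; largest k = 6.

6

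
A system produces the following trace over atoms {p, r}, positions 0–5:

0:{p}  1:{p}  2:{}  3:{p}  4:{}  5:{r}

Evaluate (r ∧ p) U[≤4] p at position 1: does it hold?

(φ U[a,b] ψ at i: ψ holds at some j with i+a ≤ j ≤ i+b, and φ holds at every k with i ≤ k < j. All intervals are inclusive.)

Yes

Need some j in [1,5] with p, and (r ∧ p) at every k in [1,j-1].
  j=1: p holds; no prefix to check → satisfied.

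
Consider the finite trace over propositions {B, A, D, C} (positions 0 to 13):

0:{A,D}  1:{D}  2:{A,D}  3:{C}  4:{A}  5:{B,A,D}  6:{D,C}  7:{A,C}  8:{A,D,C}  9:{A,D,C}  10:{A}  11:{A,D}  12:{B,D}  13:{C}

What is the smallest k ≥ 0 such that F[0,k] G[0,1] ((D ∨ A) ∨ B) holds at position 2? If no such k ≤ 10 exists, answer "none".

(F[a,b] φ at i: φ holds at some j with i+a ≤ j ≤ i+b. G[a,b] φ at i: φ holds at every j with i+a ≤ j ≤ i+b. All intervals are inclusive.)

Scan j = 2,3,… for G[0,1] ((D ∨ A) ∨ B):
  j=2: fails
  j=3: fails
  j=4: holds
First hit at j=4, so smallest k = 4-2 = 2.

2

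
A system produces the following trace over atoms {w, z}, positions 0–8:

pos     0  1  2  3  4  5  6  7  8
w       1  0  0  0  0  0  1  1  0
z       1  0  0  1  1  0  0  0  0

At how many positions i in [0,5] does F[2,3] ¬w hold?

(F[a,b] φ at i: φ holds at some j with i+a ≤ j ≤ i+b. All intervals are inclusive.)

5

Evaluate at each i in [0,5]:
  i=0: ✓ (witness j=2)
  i=1: ✓ (witness j=3)
  i=2: ✓ (witness j=4)
  i=3: ✓ (witness j=5)
  i=4: ✗ (none in [6,7])
  i=5: ✓ (witness j=8)
Positions where it holds: {0, 1, 2, 3, 5} → 5.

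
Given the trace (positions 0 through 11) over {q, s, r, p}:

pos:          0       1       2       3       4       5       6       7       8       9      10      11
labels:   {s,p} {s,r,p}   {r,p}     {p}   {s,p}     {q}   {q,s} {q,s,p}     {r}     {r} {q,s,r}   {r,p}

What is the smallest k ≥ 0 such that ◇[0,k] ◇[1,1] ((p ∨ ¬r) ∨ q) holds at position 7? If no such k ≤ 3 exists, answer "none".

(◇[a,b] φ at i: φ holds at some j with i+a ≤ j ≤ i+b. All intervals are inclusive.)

2

Scan j = 7,8,… for ◇[1,1] ((p ∨ ¬r) ∨ q):
  j=7: fails
  j=8: fails
  j=9: holds
First hit at j=9, so smallest k = 9-7 = 2.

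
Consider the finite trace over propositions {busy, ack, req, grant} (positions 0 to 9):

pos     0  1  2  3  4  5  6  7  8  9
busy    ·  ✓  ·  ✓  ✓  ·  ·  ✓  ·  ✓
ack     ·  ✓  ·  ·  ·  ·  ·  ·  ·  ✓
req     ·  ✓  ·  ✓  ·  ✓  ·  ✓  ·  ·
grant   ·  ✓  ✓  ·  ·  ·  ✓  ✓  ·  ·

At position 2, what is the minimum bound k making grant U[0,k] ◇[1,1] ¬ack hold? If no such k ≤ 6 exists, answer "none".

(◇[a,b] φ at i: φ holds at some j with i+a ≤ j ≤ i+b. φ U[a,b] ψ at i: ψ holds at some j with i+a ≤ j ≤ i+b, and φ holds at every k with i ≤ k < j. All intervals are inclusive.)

0

Need earliest j ≥ 2 with ◇[1,1] ¬ack, and grant at every k in [2,j-1].
  j=2: rhs holds (empty prefix). k = 0.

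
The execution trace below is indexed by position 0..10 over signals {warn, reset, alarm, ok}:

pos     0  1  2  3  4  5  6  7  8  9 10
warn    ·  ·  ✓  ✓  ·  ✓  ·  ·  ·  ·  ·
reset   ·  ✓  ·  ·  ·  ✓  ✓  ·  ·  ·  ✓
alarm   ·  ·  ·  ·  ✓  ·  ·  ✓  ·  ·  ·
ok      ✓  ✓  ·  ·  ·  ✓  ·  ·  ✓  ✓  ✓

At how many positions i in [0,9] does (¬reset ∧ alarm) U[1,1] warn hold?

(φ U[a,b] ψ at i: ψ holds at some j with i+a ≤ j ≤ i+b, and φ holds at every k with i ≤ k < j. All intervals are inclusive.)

Evaluate at each i in [0,9]:
  i=0: ✗ (no rhs in [1,1])
  i=1: ✗ (lhs fails at k=1 before rhs at j=2)
  i=2: ✗ (lhs fails at k=2 before rhs at j=3)
  i=3: ✗ (no rhs in [4,4])
  i=4: ✓ (rhs at j=5; lhs holds on [4,4])
  i=5: ✗ (no rhs in [6,6])
  i=6: ✗ (no rhs in [7,7])
  i=7: ✗ (no rhs in [8,8])
  i=8: ✗ (no rhs in [9,9])
  i=9: ✗ (no rhs in [10,10])
Positions where it holds: {4} → 1.

1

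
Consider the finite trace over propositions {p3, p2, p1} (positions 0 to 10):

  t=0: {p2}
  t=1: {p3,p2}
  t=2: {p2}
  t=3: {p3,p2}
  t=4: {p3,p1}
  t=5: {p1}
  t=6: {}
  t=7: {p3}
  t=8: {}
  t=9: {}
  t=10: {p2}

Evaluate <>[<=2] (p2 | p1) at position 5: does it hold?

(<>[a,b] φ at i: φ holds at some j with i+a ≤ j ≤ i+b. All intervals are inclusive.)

Check (p2 | p1) at each j in [5,7]:
  j=5: true
  j=6: false
  j=7: false
Found at j=5 → formula holds.

True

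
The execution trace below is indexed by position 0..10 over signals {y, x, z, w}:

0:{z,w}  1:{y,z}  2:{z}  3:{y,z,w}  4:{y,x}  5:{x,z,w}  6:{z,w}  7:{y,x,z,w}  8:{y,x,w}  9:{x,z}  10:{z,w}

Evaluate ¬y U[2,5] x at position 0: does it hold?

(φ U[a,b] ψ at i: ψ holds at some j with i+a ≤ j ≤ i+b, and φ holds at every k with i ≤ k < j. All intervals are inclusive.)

Need some j in [2,5] with x, and ¬y at every k in [0,j-1].
  j=2: x false.
  j=3: x false.
  j=4: x holds, but ¬y fails at k=1 → not this j.
  j=5: x holds, but ¬y fails at k=1 → not this j.
No j in the window works → until fails.

No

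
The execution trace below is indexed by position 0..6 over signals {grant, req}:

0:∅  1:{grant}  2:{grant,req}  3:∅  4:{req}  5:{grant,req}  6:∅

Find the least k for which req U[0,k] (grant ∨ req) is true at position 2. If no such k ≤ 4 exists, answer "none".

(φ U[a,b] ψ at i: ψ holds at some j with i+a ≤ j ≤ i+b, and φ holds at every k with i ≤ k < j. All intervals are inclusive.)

0

Need earliest j ≥ 2 with (grant ∨ req), and req at every k in [2,j-1].
  j=2: rhs holds (empty prefix). k = 0.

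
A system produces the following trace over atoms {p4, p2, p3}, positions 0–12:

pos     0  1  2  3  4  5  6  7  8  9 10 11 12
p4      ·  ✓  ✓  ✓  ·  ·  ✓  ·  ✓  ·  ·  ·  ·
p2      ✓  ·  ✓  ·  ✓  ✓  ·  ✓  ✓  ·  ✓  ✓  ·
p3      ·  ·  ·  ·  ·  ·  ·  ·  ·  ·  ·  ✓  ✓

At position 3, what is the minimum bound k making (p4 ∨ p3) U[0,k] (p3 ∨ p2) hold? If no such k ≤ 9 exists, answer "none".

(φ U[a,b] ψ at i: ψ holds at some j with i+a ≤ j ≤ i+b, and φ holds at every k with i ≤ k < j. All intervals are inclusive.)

1

Need earliest j ≥ 3 with (p3 ∨ p2), and (p4 ∨ p3) at every k in [3,j-1].
  j=3: rhs fails.
  j=4: rhs holds; lhs holds on [3,3]. k = 1.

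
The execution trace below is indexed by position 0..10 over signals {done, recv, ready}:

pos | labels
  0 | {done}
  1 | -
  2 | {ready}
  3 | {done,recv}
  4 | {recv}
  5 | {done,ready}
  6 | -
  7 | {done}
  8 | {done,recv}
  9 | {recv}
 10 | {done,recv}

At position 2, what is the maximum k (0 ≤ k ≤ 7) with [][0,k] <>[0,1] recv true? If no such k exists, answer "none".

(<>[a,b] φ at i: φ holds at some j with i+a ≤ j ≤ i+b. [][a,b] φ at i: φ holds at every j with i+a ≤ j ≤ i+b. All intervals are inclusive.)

<>[0,1] recv must hold from j=2 onward; find where it first fails.
  j=2: holds
  j=3: holds
  j=4: holds
  j=5: fails
Holds on [2,4], so largest k = 2.

2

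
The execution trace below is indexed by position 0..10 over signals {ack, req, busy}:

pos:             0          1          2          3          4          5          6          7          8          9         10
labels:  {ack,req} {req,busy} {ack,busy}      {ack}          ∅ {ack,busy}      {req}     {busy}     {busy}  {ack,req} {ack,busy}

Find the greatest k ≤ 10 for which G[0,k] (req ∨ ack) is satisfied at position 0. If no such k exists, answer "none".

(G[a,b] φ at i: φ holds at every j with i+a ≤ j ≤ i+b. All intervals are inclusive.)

(req ∨ ack) must hold from j=0 onward; find where it first fails.
  j=0: holds
  j=1: holds
  j=2: holds
  j=3: holds
  j=4: fails
Holds on [0,3], so largest k = 3.

3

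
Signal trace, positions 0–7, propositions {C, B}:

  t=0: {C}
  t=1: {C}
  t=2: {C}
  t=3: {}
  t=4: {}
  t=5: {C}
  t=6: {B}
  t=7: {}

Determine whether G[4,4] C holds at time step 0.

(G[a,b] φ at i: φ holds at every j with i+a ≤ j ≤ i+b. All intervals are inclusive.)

Check C at every j in [4,4]:
  j=4: false
Fails at j=4 → formula fails.

Does not hold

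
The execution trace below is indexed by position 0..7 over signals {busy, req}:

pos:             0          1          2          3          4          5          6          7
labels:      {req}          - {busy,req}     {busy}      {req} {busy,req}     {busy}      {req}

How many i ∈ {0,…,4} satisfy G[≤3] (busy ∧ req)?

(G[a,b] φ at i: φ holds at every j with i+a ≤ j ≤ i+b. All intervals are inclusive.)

Evaluate at each i in [0,4]:
  i=0: ✗ (fails at j=0)
  i=1: ✗ (fails at j=1)
  i=2: ✗ (fails at j=3)
  i=3: ✗ (fails at j=3)
  i=4: ✗ (fails at j=4)
Positions where it holds: {} → 0.

0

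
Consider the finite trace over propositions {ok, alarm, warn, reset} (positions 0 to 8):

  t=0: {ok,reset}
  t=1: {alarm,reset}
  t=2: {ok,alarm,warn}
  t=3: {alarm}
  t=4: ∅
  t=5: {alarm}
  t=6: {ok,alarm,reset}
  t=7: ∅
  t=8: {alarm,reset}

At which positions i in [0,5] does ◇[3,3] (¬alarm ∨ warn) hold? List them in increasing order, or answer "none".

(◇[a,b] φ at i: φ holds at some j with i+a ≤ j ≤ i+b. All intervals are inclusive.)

Evaluate at each i in [0,5]:
  i=0: ✗ (none in [3,3])
  i=1: ✓ (witness j=4)
  i=2: ✗ (none in [5,5])
  i=3: ✗ (none in [6,6])
  i=4: ✓ (witness j=7)
  i=5: ✗ (none in [8,8])

1, 4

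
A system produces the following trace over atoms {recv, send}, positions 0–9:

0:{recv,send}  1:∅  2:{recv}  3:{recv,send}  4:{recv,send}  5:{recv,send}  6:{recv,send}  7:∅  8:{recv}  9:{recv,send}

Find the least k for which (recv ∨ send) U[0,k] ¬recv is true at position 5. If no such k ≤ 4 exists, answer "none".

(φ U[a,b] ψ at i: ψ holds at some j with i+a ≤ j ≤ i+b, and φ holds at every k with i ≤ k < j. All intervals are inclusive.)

Need earliest j ≥ 5 with ¬recv, and (recv ∨ send) at every k in [5,j-1].
  j=5: rhs fails.
  j=6: rhs fails.
  j=7: rhs holds; lhs holds on [5,6]. k = 2.

2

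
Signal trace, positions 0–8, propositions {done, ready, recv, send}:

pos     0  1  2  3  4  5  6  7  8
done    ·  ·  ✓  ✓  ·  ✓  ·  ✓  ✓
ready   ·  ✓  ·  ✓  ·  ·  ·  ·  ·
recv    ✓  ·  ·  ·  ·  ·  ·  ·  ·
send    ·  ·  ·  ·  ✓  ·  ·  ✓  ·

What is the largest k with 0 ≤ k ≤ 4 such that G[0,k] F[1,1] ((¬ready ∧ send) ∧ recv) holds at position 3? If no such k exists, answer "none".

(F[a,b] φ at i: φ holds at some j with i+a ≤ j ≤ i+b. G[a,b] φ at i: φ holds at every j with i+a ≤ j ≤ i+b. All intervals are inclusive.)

F[1,1] ((¬ready ∧ send) ∧ recv) must hold from j=3 onward; find where it first fails.
  j=3: fails → no k works.

none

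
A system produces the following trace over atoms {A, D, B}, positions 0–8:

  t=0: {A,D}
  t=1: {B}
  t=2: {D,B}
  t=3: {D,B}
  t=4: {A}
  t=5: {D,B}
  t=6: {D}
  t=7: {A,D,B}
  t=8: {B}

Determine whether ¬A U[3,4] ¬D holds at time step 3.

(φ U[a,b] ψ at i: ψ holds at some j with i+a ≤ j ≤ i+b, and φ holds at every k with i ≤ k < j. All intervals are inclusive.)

Need some j in [6,7] with ¬D, and ¬A at every k in [3,j-1].
  j=6: ¬D false.
  j=7: ¬D false.
No j in the window works → until fails.

False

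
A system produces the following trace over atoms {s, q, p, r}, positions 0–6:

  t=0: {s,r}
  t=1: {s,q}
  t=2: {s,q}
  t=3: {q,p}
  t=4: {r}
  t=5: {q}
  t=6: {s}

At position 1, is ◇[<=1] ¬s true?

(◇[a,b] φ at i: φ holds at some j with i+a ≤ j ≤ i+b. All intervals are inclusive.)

Does not hold

Check ¬s at each j in [1,2]:
  j=1: false
  j=2: false
No position in the window satisfies it → formula fails.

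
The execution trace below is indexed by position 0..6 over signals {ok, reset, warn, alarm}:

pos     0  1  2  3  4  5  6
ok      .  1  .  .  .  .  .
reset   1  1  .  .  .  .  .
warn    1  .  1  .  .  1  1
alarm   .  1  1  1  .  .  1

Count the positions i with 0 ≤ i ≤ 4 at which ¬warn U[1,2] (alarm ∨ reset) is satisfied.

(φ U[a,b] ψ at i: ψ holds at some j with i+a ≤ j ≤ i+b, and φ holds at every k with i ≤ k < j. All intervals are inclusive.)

1

Evaluate at each i in [0,4]:
  i=0: ✗ (lhs fails at k=0 before rhs at j=1)
  i=1: ✓ (rhs at j=2; lhs holds on [1,1])
  i=2: ✗ (lhs fails at k=2 before rhs at j=3)
  i=3: ✗ (no rhs in [4,5])
  i=4: ✗ (lhs fails at k=5 before rhs at j=6)
Positions where it holds: {1} → 1.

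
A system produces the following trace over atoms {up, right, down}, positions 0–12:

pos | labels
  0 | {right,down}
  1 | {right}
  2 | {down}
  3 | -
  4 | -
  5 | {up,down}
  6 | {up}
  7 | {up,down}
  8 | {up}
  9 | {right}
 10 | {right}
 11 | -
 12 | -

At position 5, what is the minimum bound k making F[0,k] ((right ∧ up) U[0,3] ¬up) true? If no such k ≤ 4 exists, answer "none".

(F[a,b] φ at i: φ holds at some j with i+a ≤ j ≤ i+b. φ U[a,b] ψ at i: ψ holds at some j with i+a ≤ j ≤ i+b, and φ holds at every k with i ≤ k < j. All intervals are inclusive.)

4

Scan j = 5,6,… for ((right ∧ up) U[0,3] ¬up):
  j=5: fails
  j=6: fails
  j=7: fails
  j=8: fails
  j=9: holds
First hit at j=9, so smallest k = 9-5 = 4.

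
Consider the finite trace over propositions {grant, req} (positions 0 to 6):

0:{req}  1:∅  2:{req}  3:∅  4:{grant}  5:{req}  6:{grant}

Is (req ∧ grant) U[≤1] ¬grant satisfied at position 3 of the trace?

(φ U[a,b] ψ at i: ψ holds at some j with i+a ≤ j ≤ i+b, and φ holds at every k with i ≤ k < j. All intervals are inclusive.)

Need some j in [3,4] with ¬grant, and (req ∧ grant) at every k in [3,j-1].
  j=3: ¬grant holds; no prefix to check → satisfied.

True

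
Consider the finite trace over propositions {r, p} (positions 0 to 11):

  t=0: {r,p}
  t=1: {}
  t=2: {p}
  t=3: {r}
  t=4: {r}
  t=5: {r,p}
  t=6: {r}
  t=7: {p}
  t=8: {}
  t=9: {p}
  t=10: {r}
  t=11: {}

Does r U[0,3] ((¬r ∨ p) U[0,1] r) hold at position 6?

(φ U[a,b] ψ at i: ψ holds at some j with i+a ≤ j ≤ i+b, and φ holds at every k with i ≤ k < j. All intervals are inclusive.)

True

Need some j in [6,9] with ((¬r ∨ p) U[0,1] r), and r at every k in [6,j-1].
  j=6: ((¬r ∨ p) U[0,1] r) holds; no prefix to check → satisfied.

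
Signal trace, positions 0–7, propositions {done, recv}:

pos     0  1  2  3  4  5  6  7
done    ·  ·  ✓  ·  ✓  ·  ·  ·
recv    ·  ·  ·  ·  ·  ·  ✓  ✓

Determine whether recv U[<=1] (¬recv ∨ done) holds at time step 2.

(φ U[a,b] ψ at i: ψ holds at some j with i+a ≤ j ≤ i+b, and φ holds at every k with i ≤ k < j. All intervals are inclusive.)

Yes

Need some j in [2,3] with (¬recv ∨ done), and recv at every k in [2,j-1].
  j=2: (¬recv ∨ done) holds; no prefix to check → satisfied.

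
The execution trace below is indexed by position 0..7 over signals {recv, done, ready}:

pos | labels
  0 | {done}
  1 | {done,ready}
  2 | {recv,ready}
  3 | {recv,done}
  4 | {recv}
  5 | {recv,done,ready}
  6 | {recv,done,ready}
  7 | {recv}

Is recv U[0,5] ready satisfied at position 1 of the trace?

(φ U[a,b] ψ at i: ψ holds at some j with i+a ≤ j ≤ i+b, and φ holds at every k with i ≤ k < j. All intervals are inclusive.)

Need some j in [1,6] with ready, and recv at every k in [1,j-1].
  j=1: ready holds; no prefix to check → satisfied.

Holds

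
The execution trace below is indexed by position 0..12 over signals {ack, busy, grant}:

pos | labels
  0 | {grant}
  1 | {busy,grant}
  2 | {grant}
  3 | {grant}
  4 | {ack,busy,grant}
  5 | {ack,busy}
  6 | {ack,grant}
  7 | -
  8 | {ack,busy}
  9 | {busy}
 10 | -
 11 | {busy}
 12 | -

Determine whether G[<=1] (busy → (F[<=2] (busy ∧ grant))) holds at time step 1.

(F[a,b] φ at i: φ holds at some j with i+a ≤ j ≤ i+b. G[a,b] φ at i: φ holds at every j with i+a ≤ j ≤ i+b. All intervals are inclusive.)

True

Check (busy → (F[<=2] (busy ∧ grant))) at every j in [1,2]:
  j=1: antecedent true; consequent holds (witness at 1) → ✓
  j=2: antecedent false → ✓
All positions satisfy it → formula holds.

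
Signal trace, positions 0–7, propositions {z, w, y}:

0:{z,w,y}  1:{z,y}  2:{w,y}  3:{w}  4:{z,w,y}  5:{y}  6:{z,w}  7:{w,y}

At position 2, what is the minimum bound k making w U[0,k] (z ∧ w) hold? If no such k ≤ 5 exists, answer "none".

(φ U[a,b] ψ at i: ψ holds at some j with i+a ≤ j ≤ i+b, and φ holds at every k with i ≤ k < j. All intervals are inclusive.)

2

Need earliest j ≥ 2 with (z ∧ w), and w at every k in [2,j-1].
  j=2: rhs fails.
  j=3: rhs fails.
  j=4: rhs holds; lhs holds on [2,3]. k = 2.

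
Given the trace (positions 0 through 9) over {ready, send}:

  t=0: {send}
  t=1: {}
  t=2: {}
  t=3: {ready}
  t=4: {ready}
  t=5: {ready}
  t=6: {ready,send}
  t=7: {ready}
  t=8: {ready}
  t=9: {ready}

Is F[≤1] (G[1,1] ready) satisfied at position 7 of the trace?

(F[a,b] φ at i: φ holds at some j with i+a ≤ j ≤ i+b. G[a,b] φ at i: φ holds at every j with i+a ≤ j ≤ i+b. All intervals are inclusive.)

True

Check G[1,1] ready at each j in [7,8]:
  j=7: holds on [8,8]
  j=8: holds on [9,9]
Found at j=7 → formula holds.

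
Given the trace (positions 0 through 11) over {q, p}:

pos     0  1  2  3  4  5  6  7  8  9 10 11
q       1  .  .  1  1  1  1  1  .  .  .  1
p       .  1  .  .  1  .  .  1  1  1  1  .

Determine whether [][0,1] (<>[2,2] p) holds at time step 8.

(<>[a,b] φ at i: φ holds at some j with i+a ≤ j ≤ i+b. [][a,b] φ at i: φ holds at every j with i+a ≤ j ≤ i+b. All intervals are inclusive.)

No

Check <>[2,2] p at every j in [8,9]:
  j=8: holds (witness at 10)
  j=9: fails (none in [11,11])
Fails at j=9 → formula fails.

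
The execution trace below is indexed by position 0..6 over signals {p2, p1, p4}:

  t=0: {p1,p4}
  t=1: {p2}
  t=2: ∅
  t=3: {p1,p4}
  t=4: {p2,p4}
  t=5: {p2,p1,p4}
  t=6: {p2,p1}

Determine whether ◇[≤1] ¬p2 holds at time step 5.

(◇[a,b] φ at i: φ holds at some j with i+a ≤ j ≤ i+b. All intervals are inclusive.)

Check ¬p2 at each j in [5,6]:
  j=5: false
  j=6: false
No position in the window satisfies it → formula fails.

False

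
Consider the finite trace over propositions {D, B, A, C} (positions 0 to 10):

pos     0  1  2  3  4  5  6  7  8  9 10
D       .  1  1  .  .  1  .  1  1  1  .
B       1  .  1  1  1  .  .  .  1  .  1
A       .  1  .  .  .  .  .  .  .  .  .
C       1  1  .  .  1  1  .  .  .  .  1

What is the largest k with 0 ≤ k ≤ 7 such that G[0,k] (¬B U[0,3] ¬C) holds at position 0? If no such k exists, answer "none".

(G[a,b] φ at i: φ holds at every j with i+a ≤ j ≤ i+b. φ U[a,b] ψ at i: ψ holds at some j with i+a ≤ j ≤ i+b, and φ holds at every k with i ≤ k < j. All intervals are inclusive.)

none

(¬B U[0,3] ¬C) must hold from j=0 onward; find where it first fails.
  j=0: fails → no k works.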